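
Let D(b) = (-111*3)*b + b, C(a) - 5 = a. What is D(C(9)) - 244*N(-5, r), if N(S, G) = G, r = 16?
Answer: -8552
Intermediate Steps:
C(a) = 5 + a
D(b) = -332*b (D(b) = -333*b + b = -332*b)
D(C(9)) - 244*N(-5, r) = -332*(5 + 9) - 244*16 = -332*14 - 3904 = -4648 - 3904 = -8552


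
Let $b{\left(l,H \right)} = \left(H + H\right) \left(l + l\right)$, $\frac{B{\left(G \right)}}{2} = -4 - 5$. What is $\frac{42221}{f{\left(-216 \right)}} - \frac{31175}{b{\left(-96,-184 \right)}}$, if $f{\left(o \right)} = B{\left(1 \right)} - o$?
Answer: $\frac{496165721}{2331648} \approx 212.8$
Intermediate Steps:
$B{\left(G \right)} = -18$ ($B{\left(G \right)} = 2 \left(-4 - 5\right) = 2 \left(-9\right) = -18$)
$b{\left(l,H \right)} = 4 H l$ ($b{\left(l,H \right)} = 2 H 2 l = 4 H l$)
$f{\left(o \right)} = -18 - o$
$\frac{42221}{f{\left(-216 \right)}} - \frac{31175}{b{\left(-96,-184 \right)}} = \frac{42221}{-18 - -216} - \frac{31175}{4 \left(-184\right) \left(-96\right)} = \frac{42221}{-18 + 216} - \frac{31175}{70656} = \frac{42221}{198} - \frac{31175}{70656} = \frac{496165721}{2331648}$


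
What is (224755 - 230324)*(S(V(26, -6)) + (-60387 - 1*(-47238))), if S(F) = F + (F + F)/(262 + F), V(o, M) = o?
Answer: 5261830667/72 ≈ 7.3081e+7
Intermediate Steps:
S(F) = F + 2*F/(262 + F) (S(F) = F + (2*F)/(262 + F) = F + 2*F/(262 + F))
(224755 - 230324)*(S(V(26, -6)) + (-60387 - 1*(-47238))) = (224755 - 230324)*(26*(264 + 26)/(262 + 26) + (-60387 - 1*(-47238))) = -5569*(26*290/288 + (-60387 + 47238)) = -5569*(26*(1/288)*290 - 13149) = -5569*(1885/72 - 13149) = -5569*(-944843/72) = 5261830667/72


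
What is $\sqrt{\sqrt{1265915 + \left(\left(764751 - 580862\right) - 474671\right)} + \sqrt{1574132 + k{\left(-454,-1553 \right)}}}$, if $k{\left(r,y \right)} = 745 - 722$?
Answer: $\sqrt{\sqrt{975133} + \sqrt{1574155}} \approx 47.351$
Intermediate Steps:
$k{\left(r,y \right)} = 23$
$\sqrt{\sqrt{1265915 + \left(\left(764751 - 580862\right) - 474671\right)} + \sqrt{1574132 + k{\left(-454,-1553 \right)}}} = \sqrt{\sqrt{1265915 + \left(\left(764751 - 580862\right) - 474671\right)} + \sqrt{1574132 + 23}} = \sqrt{\sqrt{1265915 + \left(183889 - 474671\right)} + \sqrt{1574155}} = \sqrt{\sqrt{1265915 - 290782} + \sqrt{1574155}} = \sqrt{\sqrt{975133} + \sqrt{1574155}}$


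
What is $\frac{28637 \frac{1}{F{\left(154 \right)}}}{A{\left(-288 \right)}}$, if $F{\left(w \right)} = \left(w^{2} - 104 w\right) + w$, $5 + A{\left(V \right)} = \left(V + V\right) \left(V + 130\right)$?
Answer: $\frac{4091}{102105366} \approx 4.0066 \cdot 10^{-5}$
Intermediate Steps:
$A{\left(V \right)} = -5 + 2 V \left(130 + V\right)$ ($A{\left(V \right)} = -5 + \left(V + V\right) \left(V + 130\right) = -5 + 2 V \left(130 + V\right)$)
$F{\left(w \right)} = w^{2} - 103 w$
$\frac{28637 \frac{1}{F{\left(154 \right)}}}{A{\left(-288 \right)}} = \frac{28637 \frac{1}{154 \left(-103 + 154\right)}}{-5 + 2 \left(-288\right)^{2} + 260 \left(-288\right)} = \frac{28637 \frac{1}{154 \cdot 51}}{-5 + 2 \cdot 82944 - 74880} = \frac{28637 \cdot \frac{1}{7854}}{-5 + 165888 - 74880} = \frac{28637 \cdot \frac{1}{7854}}{91003} = \frac{4091}{1122} \cdot \frac{1}{91003} = \frac{4091}{102105366}$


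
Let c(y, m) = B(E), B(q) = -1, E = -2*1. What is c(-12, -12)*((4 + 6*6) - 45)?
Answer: 5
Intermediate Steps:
E = -2
c(y, m) = -1
c(-12, -12)*((4 + 6*6) - 45) = -((4 + 6*6) - 45) = -((4 + 36) - 45) = -(40 - 45) = -1*(-5) = 5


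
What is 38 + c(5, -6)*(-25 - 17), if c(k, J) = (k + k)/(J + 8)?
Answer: -172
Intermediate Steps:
c(k, J) = 2*k/(8 + J) (c(k, J) = (2*k)/(8 + J) = 2*k/(8 + J))
38 + c(5, -6)*(-25 - 17) = 38 + (2*5/(8 - 6))*(-25 - 17) = 38 + (2*5/2)*(-42) = 38 + (2*5*(½))*(-42) = 38 + 5*(-42) = 38 - 210 = -172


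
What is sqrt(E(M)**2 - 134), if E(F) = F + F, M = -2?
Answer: I*sqrt(118) ≈ 10.863*I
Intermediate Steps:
E(F) = 2*F
sqrt(E(M)**2 - 134) = sqrt((2*(-2))**2 - 134) = sqrt((-4)**2 - 134) = sqrt(16 - 134) = sqrt(-118) = I*sqrt(118)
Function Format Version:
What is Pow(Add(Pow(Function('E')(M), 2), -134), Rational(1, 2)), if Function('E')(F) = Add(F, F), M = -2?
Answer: Mul(I, Pow(118, Rational(1, 2))) ≈ Mul(10.863, I)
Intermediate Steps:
Function('E')(F) = Mul(2, F)
Pow(Add(Pow(Function('E')(M), 2), -134), Rational(1, 2)) = Pow(Add(Pow(Mul(2, -2), 2), -134), Rational(1, 2)) = Pow(Add(Pow(-4, 2), -134), Rational(1, 2)) = Pow(Add(16, -134), Rational(1, 2)) = Pow(-118, Rational(1, 2)) = Mul(I, Pow(118, Rational(1, 2)))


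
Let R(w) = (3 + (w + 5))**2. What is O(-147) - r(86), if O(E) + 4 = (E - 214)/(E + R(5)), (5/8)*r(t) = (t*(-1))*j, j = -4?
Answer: -62789/110 ≈ -570.81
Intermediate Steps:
R(w) = (8 + w)**2 (R(w) = (3 + (5 + w))**2 = (8 + w)**2)
r(t) = 32*t/5 (r(t) = 8*((t*(-1))*(-4))/5 = 8*(-t*(-4))/5 = 8*(4*t)/5 = 32*t/5)
O(E) = -4 + (-214 + E)/(169 + E) (O(E) = -4 + (E - 214)/(E + (8 + 5)**2) = -4 + (-214 + E)/(E + 13**2) = -4 + (-214 + E)/(E + 169) = -4 + (-214 + E)/(169 + E))
O(-147) - r(86) = (-890 - 3*(-147))/(169 - 147) - 32*86/5 = (-890 + 441)/22 - 1*2752/5 = (1/22)*(-449) - 2752/5 = -449/22 - 2752/5 = -62789/110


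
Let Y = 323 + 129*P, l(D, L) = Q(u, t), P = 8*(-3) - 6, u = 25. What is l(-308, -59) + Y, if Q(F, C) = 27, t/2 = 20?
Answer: -3520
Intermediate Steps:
t = 40 (t = 2*20 = 40)
P = -30 (P = -24 - 6 = -30)
l(D, L) = 27
Y = -3547 (Y = 323 + 129*(-30) = 323 - 3870 = -3547)
l(-308, -59) + Y = 27 - 3547 = -3520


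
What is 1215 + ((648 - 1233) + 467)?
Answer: 1097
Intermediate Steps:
1215 + ((648 - 1233) + 467) = 1215 + (-585 + 467) = 1215 - 118 = 1097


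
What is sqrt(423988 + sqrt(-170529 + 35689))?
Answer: sqrt(423988 + 2*I*sqrt(33710)) ≈ 651.14 + 0.282*I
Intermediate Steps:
sqrt(423988 + sqrt(-170529 + 35689)) = sqrt(423988 + sqrt(-134840)) = sqrt(423988 + 2*I*sqrt(33710))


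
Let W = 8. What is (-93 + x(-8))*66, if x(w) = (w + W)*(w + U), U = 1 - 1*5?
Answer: -6138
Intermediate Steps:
U = -4 (U = 1 - 5 = -4)
x(w) = (-4 + w)*(8 + w) (x(w) = (w + 8)*(w - 4) = (8 + w)*(-4 + w) = (-4 + w)*(8 + w))
(-93 + x(-8))*66 = (-93 + (-32 + (-8)**2 + 4*(-8)))*66 = (-93 + (-32 + 64 - 32))*66 = (-93 + 0)*66 = -93*66 = -6138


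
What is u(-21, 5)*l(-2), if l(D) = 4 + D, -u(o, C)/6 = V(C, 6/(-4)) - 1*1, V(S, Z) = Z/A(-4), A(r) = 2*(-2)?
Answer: 15/2 ≈ 7.5000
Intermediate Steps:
A(r) = -4
V(S, Z) = -Z/4 (V(S, Z) = Z/(-4) = Z*(-1/4) = -Z/4)
u(o, C) = 15/4 (u(o, C) = -6*(-3/(2*(-4)) - 1*1) = -6*(-3*(-1)/(2*4) - 1) = -6*(-1/4*(-3/2) - 1) = -6*(3/8 - 1) = -6*(-5/8) = 15/4)
u(-21, 5)*l(-2) = 15*(4 - 2)/4 = (15/4)*2 = 15/2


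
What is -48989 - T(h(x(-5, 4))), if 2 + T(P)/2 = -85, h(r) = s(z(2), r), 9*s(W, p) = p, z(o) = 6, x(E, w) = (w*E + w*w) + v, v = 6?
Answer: -48815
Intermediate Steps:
x(E, w) = 6 + w² + E*w (x(E, w) = (w*E + w*w) + 6 = (E*w + w²) + 6 = (w² + E*w) + 6 = 6 + w² + E*w)
s(W, p) = p/9
h(r) = r/9
T(P) = -174 (T(P) = -4 + 2*(-85) = -4 - 170 = -174)
-48989 - T(h(x(-5, 4))) = -48989 - 1*(-174) = -48989 + 174 = -48815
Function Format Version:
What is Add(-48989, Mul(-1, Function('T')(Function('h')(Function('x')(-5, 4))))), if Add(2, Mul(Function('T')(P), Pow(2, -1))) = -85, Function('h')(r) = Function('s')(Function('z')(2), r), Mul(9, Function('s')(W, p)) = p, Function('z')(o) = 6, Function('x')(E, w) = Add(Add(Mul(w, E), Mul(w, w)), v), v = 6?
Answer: -48815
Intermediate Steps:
Function('x')(E, w) = Add(6, Pow(w, 2), Mul(E, w)) (Function('x')(E, w) = Add(Add(Mul(w, E), Mul(w, w)), 6) = Add(Add(Mul(E, w), Pow(w, 2)), 6) = Add(Add(Pow(w, 2), Mul(E, w)), 6) = Add(6, Pow(w, 2), Mul(E, w)))
Function('s')(W, p) = Mul(Rational(1, 9), p)
Function('h')(r) = Mul(Rational(1, 9), r)
Function('T')(P) = -174 (Function('T')(P) = Add(-4, Mul(2, -85)) = Add(-4, -170) = -174)
Add(-48989, Mul(-1, Function('T')(Function('h')(Function('x')(-5, 4))))) = Add(-48989, Mul(-1, -174)) = Add(-48989, 174) = -48815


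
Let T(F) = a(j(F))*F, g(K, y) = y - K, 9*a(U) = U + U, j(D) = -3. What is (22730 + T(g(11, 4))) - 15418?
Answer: 21950/3 ≈ 7316.7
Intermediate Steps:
a(U) = 2*U/9 (a(U) = (U + U)/9 = (2*U)/9 = 2*U/9)
T(F) = -2*F/3 (T(F) = ((2/9)*(-3))*F = -2*F/3)
(22730 + T(g(11, 4))) - 15418 = (22730 - 2*(4 - 1*11)/3) - 15418 = (22730 - 2*(4 - 11)/3) - 15418 = (22730 - ⅔*(-7)) - 15418 = (22730 + 14/3) - 15418 = 68204/3 - 15418 = 21950/3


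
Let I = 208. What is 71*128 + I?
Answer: 9296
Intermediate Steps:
71*128 + I = 71*128 + 208 = 9088 + 208 = 9296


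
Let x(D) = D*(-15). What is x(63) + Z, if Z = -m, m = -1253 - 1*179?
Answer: 487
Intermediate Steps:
x(D) = -15*D
m = -1432 (m = -1253 - 179 = -1432)
Z = 1432 (Z = -1*(-1432) = 1432)
x(63) + Z = -15*63 + 1432 = -945 + 1432 = 487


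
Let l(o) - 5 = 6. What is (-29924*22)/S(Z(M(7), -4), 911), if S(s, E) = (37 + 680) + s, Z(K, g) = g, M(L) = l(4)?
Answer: -658328/713 ≈ -923.32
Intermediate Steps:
l(o) = 11 (l(o) = 5 + 6 = 11)
M(L) = 11
S(s, E) = 717 + s
(-29924*22)/S(Z(M(7), -4), 911) = (-29924*22)/(717 - 4) = -658328/713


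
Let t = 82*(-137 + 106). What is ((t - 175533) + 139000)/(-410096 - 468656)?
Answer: 39075/878752 ≈ 0.044466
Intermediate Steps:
t = -2542 (t = 82*(-31) = -2542)
((t - 175533) + 139000)/(-410096 - 468656) = ((-2542 - 175533) + 139000)/(-410096 - 468656) = (-178075 + 139000)/(-878752) = -39075*(-1/878752) = 39075/878752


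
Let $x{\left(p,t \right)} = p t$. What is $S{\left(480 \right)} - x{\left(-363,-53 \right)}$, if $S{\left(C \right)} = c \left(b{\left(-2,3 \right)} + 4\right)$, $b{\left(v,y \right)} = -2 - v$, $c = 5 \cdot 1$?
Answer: $-19219$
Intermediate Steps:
$c = 5$
$S{\left(C \right)} = 20$ ($S{\left(C \right)} = 5 \left(\left(-2 - -2\right) + 4\right) = 5 \left(\left(-2 + 2\right) + 4\right) = 5 \left(0 + 4\right) = 5 \cdot 4 = 20$)
$S{\left(480 \right)} - x{\left(-363,-53 \right)} = 20 - \left(-363\right) \left(-53\right) = 20 - 19239 = -19219$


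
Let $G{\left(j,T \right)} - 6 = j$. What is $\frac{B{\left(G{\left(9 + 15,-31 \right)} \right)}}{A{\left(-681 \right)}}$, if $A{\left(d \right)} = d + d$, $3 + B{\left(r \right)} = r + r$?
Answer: $- \frac{19}{454} \approx -0.04185$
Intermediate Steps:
$G{\left(j,T \right)} = 6 + j$
$B{\left(r \right)} = -3 + 2 r$ ($B{\left(r \right)} = -3 + \left(r + r\right) = -3 + 2 r$)
$A{\left(d \right)} = 2 d$
$\frac{B{\left(G{\left(9 + 15,-31 \right)} \right)}}{A{\left(-681 \right)}} = \frac{-3 + 2 \left(6 + \left(9 + 15\right)\right)}{2 \left(-681\right)} = \frac{-3 + 2 \left(6 + 24\right)}{-1362} = \left(-3 + 2 \cdot 30\right) \left(- \frac{1}{1362}\right) = \left(-3 + 60\right) \left(- \frac{1}{1362}\right) = 57 \left(- \frac{1}{1362}\right) = - \frac{19}{454}$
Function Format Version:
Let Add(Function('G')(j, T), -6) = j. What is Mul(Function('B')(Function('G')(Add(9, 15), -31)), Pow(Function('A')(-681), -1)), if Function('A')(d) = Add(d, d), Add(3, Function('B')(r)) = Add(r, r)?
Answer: Rational(-19, 454) ≈ -0.041850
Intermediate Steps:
Function('G')(j, T) = Add(6, j)
Function('B')(r) = Add(-3, Mul(2, r)) (Function('B')(r) = Add(-3, Add(r, r)) = Add(-3, Mul(2, r)))
Function('A')(d) = Mul(2, d)
Mul(Function('B')(Function('G')(Add(9, 15), -31)), Pow(Function('A')(-681), -1)) = Mul(Add(-3, Mul(2, Add(6, Add(9, 15)))), Pow(Mul(2, -681), -1)) = Mul(Add(-3, Mul(2, Add(6, 24))), Pow(-1362, -1)) = Mul(Add(-3, Mul(2, 30)), Rational(-1, 1362)) = Mul(Add(-3, 60), Rational(-1, 1362)) = Mul(57, Rational(-1, 1362)) = Rational(-19, 454)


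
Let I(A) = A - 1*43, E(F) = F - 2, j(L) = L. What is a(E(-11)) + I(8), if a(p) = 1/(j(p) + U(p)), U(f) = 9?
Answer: -141/4 ≈ -35.250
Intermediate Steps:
E(F) = -2 + F
a(p) = 1/(9 + p) (a(p) = 1/(p + 9) = 1/(9 + p))
I(A) = -43 + A (I(A) = A - 43 = -43 + A)
a(E(-11)) + I(8) = 1/(9 + (-2 - 11)) + (-43 + 8) = 1/(9 - 13) - 35 = 1/(-4) - 35 = -¼ - 35 = -141/4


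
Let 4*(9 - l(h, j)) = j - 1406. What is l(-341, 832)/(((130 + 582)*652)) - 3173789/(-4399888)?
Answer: 184252500957/255316700864 ≈ 0.72166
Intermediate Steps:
l(h, j) = 721/2 - j/4 (l(h, j) = 9 - (j - 1406)/4 = 9 - (-1406 + j)/4 = 9 + (703/2 - j/4) = 721/2 - j/4)
l(-341, 832)/(((130 + 582)*652)) - 3173789/(-4399888) = (721/2 - ¼*832)/(((130 + 582)*652)) - 3173789/(-4399888) = (721/2 - 208)/((712*652)) - 3173789*(-1/4399888) = (305/2)/464224 + 3173789/4399888 = (305/2)*(1/464224) + 3173789/4399888 = 305/928448 + 3173789/4399888 = 184252500957/255316700864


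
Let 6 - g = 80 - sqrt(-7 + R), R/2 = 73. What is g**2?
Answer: (74 - sqrt(139))**2 ≈ 3870.1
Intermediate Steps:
R = 146 (R = 2*73 = 146)
g = -74 + sqrt(139) (g = 6 - (80 - sqrt(-7 + 146)) = 6 - (80 - sqrt(139)) = 6 + (-80 + sqrt(139)) = -74 + sqrt(139) ≈ -62.210)
g**2 = (-74 + sqrt(139))**2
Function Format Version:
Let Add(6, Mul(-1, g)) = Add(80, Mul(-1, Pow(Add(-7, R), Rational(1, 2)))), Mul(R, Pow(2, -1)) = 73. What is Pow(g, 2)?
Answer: Pow(Add(74, Mul(-1, Pow(139, Rational(1, 2)))), 2) ≈ 3870.1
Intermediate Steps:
R = 146 (R = Mul(2, 73) = 146)
g = Add(-74, Pow(139, Rational(1, 2))) (g = Add(6, Mul(-1, Add(80, Mul(-1, Pow(Add(-7, 146), Rational(1, 2)))))) = Add(6, Mul(-1, Add(80, Mul(-1, Pow(139, Rational(1, 2)))))) = Add(6, Add(-80, Pow(139, Rational(1, 2)))) = Add(-74, Pow(139, Rational(1, 2))) ≈ -62.210)
Pow(g, 2) = Pow(Add(-74, Pow(139, Rational(1, 2))), 2)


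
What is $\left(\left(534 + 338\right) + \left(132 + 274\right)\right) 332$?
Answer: $424296$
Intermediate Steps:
$\left(\left(534 + 338\right) + \left(132 + 274\right)\right) 332 = \left(872 + 406\right) 332 = 1278 \cdot 332 = 424296$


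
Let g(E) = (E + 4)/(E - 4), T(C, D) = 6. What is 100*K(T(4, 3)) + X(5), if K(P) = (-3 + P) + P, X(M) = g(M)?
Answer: 909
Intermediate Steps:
g(E) = (4 + E)/(-4 + E)
X(M) = (4 + M)/(-4 + M)
K(P) = -3 + 2*P
100*K(T(4, 3)) + X(5) = 100*(-3 + 2*6) + (4 + 5)/(-4 + 5) = 100*(-3 + 12) + 9/1 = 100*9 + 1*9 = 900 + 9 = 909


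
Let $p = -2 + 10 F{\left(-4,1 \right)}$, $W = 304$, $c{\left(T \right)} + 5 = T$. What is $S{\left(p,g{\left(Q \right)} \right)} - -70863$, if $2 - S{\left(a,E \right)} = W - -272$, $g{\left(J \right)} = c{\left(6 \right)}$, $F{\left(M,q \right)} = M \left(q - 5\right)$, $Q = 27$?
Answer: $70289$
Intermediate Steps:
$c{\left(T \right)} = -5 + T$
$F{\left(M,q \right)} = M \left(-5 + q\right)$
$p = 158$ ($p = -2 + 10 \left(- 4 \left(-5 + 1\right)\right) = -2 + 10 \left(\left(-4\right) \left(-4\right)\right) = -2 + 10 \cdot 16 = -2 + 160 = 158$)
$g{\left(J \right)} = 1$ ($g{\left(J \right)} = -5 + 6 = 1$)
$S{\left(a,E \right)} = -574$ ($S{\left(a,E \right)} = 2 - \left(304 - -272\right) = 2 - \left(304 + 272\right) = 2 - 576 = -574$)
$S{\left(p,g{\left(Q \right)} \right)} - -70863 = -574 - -70863 = -574 + 70863 = 70289$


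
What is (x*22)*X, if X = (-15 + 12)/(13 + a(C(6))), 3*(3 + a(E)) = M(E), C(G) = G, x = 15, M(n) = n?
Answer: -165/2 ≈ -82.500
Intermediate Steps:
a(E) = -3 + E/3
X = -¼ (X = (-15 + 12)/(13 + (-3 + (⅓)*6)) = -3/(13 + (-3 + 2)) = -3/(13 - 1) = -3/12 = -3*1/12 = -¼ ≈ -0.25000)
(x*22)*X = (15*22)*(-¼) = 330*(-¼) = -165/2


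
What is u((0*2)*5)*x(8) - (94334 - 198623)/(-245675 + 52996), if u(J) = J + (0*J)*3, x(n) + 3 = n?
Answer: -104289/192679 ≈ -0.54126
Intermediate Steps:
x(n) = -3 + n
u(J) = J (u(J) = J + 0*3 = J + 0 = J)
u((0*2)*5)*x(8) - (94334 - 198623)/(-245675 + 52996) = ((0*2)*5)*(-3 + 8) - (94334 - 198623)/(-245675 + 52996) = (0*5)*5 - (-104289)/(-192679) = 0*5 - (-104289)*(-1)/192679 = 0 - 1*104289/192679 = 0 - 104289/192679 = -104289/192679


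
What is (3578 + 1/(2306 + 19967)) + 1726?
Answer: 118135993/22273 ≈ 5304.0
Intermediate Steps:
(3578 + 1/(2306 + 19967)) + 1726 = (3578 + 1/22273) + 1726 = 79692795/22273 + 1726 = 118135993/22273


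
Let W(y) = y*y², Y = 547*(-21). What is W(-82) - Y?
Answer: -539881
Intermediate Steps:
Y = -11487
W(y) = y³
W(-82) - Y = (-82)³ - 1*(-11487) = -551368 + 11487 = -539881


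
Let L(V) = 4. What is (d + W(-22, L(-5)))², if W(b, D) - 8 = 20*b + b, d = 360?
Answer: 8836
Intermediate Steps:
W(b, D) = 8 + 21*b (W(b, D) = 8 + (20*b + b) = 8 + 21*b)
(d + W(-22, L(-5)))² = (360 + (8 + 21*(-22)))² = (360 + (8 - 462))² = (360 - 454)² = (-94)² = 8836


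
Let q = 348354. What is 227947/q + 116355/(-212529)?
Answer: 2637539431/24678442422 ≈ 0.10688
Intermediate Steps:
227947/q + 116355/(-212529) = 227947/348354 + 116355/(-212529) = 227947*(1/348354) + 116355*(-1/212529) = 227947/348354 - 38785/70843 = 2637539431/24678442422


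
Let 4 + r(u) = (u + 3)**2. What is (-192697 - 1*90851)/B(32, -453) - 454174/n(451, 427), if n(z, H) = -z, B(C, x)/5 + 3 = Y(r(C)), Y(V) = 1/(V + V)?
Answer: 328917444166/16517875 ≈ 19913.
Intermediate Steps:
r(u) = -4 + (3 + u)**2 (r(u) = -4 + (u + 3)**2 = -4 + (3 + u)**2)
Y(V) = 1/(2*V)
B(C, x) = -15 + 5/(2*(-4 + (3 + C)**2)) (B(C, x) = -15 + 5*(1/(2*(-4 + (3 + C)**2))) = -15 + 5/(2*(-4 + (3 + C)**2)))
(-192697 - 1*90851)/B(32, -453) - 454174/n(451, 427) = (-192697 - 1*90851)/((5*(25 - 6*(3 + 32)**2)/(2*(-4 + (3 + 32)**2)))) - 454174/((-1*451)) = (-192697 - 90851)/((5*(25 - 6*35**2)/(2*(-4 + 35**2)))) - 454174/(-451) = -283548*2*(-4 + 1225)/(5*(25 - 6*1225)) - 454174*(-1/451) = -283548*2442/(5*(25 - 7350)) + 454174/451 = -283548/((5/2)*(1/1221)*(-7325)) + 454174/451 = -283548/(-36625/2442) + 454174/451 = -283548*(-2442/36625) + 454174/451 = 692424216/36625 + 454174/451 = 328917444166/16517875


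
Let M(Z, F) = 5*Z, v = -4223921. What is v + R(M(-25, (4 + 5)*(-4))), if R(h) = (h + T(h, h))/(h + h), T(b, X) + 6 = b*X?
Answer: -527997872/125 ≈ -4.2240e+6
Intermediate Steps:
T(b, X) = -6 + X*b (T(b, X) = -6 + b*X = -6 + X*b)
R(h) = (-6 + h + h²)/(2*h) (R(h) = (h + (-6 + h*h))/(h + h) = (h + (-6 + h²))/((2*h)) = (-6 + h + h²)*(1/(2*h)) = (-6 + h + h²)/(2*h))
v + R(M(-25, (4 + 5)*(-4))) = -4223921 + (-6 + 5*(-25) + (5*(-25))²)/(2*((5*(-25)))) = -4223921 + (½)*(-6 - 125 + (-125)²)/(-125) = -4223921 + (½)*(-1/125)*(-6 - 125 + 15625) = -4223921 + (½)*(-1/125)*15494 = -4223921 - 7747/125 = -527997872/125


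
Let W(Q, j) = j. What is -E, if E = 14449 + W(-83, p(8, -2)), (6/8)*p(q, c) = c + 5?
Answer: -14453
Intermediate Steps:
p(q, c) = 20/3 + 4*c/3 (p(q, c) = 4*(c + 5)/3 = 4*(5 + c)/3 = 20/3 + 4*c/3)
E = 14453 (E = 14449 + (20/3 + (4/3)*(-2)) = 14449 + (20/3 - 8/3) = 14449 + 4 = 14453)
-E = -1*14453 = -14453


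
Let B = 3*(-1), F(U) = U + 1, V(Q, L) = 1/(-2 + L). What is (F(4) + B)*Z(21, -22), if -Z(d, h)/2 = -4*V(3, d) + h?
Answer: 1688/19 ≈ 88.842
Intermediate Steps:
F(U) = 1 + U
Z(d, h) = -2*h + 8/(-2 + d) (Z(d, h) = -2*(-4/(-2 + d) + h) = -2*(h - 4/(-2 + d)) = -2*h + 8/(-2 + d))
B = -3
(F(4) + B)*Z(21, -22) = ((1 + 4) - 3)*(2*(4 - 1*(-22)*(-2 + 21))/(-2 + 21)) = (5 - 3)*(2*(4 - 1*(-22)*19)/19) = 2*(2*(1/19)*(4 + 418)) = 2*(2*(1/19)*422) = 2*(844/19) = 1688/19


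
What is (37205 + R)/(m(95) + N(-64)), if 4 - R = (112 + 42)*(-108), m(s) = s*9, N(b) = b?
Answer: 53841/791 ≈ 68.067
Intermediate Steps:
m(s) = 9*s
R = 16636 (R = 4 - (112 + 42)*(-108) = 4 - 154*(-108) = 4 - 1*(-16632) = 4 + 16632 = 16636)
(37205 + R)/(m(95) + N(-64)) = (37205 + 16636)/(9*95 - 64) = 53841/(855 - 64) = 53841/791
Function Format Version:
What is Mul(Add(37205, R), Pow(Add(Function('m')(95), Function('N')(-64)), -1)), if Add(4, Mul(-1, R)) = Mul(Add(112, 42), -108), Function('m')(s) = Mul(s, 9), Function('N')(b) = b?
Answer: Rational(53841, 791) ≈ 68.067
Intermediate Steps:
Function('m')(s) = Mul(9, s)
R = 16636 (R = Add(4, Mul(-1, Mul(Add(112, 42), -108))) = Add(4, Mul(-1, Mul(154, -108))) = Add(4, Mul(-1, -16632)) = Add(4, 16632) = 16636)
Mul(Add(37205, R), Pow(Add(Function('m')(95), Function('N')(-64)), -1)) = Mul(Add(37205, 16636), Pow(Add(Mul(9, 95), -64), -1)) = Mul(53841, Pow(Add(855, -64), -1)) = Mul(53841, Pow(791, -1)) = Mul(53841, Rational(1, 791)) = Rational(53841, 791)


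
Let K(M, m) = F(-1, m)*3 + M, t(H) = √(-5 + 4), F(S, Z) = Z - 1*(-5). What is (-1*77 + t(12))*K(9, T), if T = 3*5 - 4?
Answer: -4389 + 57*I ≈ -4389.0 + 57.0*I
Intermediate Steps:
F(S, Z) = 5 + Z (F(S, Z) = Z + 5 = 5 + Z)
t(H) = I (t(H) = √(-1) = I)
T = 11 (T = 15 - 4 = 11)
K(M, m) = 15 + M + 3*m (K(M, m) = (5 + m)*3 + M = (15 + 3*m) + M = 15 + M + 3*m)
(-1*77 + t(12))*K(9, T) = (-1*77 + I)*(15 + 9 + 3*11) = (-77 + I)*(15 + 9 + 33) = (-77 + I)*57 = -4389 + 57*I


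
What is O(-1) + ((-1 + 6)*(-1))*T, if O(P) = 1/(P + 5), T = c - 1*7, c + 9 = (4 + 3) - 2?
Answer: 221/4 ≈ 55.250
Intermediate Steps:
c = -4 (c = -9 + ((4 + 3) - 2) = -9 + (7 - 2) = -9 + 5 = -4)
T = -11 (T = -4 - 1*7 = -4 - 7 = -11)
O(P) = 1/(5 + P)
O(-1) + ((-1 + 6)*(-1))*T = 1/(5 - 1) + ((-1 + 6)*(-1))*(-11) = 1/4 + (5*(-1))*(-11) = 1/4 - 5*(-11) = 1/4 + 55 = 221/4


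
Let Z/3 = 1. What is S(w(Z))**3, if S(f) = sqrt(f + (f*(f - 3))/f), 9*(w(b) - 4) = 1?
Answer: 47*sqrt(47)/27 ≈ 11.934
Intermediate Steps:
Z = 3 (Z = 3*1 = 3)
w(b) = 37/9 (w(b) = 4 + (1/9)*1 = 4 + 1/9 = 37/9)
S(f) = sqrt(-3 + 2*f) (S(f) = sqrt(f + (f*(-3 + f))/f) = sqrt(f + (-3 + f)) = sqrt(-3 + 2*f))
S(w(Z))**3 = (sqrt(-3 + 2*(37/9)))**3 = (sqrt(-3 + 74/9))**3 = (sqrt(47/9))**3 = (sqrt(47)/3)**3 = 47*sqrt(47)/27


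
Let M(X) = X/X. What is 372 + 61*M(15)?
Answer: 433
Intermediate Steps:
M(X) = 1
372 + 61*M(15) = 372 + 61*1 = 372 + 61 = 433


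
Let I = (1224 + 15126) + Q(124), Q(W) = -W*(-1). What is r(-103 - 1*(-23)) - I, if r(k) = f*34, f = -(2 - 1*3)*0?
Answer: -16474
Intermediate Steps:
f = 0 (f = -(2 - 3)*0 = -1*(-1)*0 = 1*0 = 0)
Q(W) = W
r(k) = 0 (r(k) = 0*34 = 0)
I = 16474 (I = (1224 + 15126) + 124 = 16350 + 124 = 16474)
r(-103 - 1*(-23)) - I = 0 - 1*16474 = 0 - 16474 = -16474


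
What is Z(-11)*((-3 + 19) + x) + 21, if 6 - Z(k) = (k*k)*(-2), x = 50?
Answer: 16389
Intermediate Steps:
Z(k) = 6 + 2*k² (Z(k) = 6 - k*k*(-2) = 6 - k²*(-2) = 6 - (-2)*k² = 6 + 2*k²)
Z(-11)*((-3 + 19) + x) + 21 = (6 + 2*(-11)²)*((-3 + 19) + 50) + 21 = (6 + 2*121)*(16 + 50) + 21 = (6 + 242)*66 + 21 = 248*66 + 21 = 16368 + 21 = 16389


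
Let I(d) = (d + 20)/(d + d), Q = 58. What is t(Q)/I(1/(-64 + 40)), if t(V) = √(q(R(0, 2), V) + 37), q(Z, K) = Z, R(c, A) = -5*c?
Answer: -2*√37/479 ≈ -0.025398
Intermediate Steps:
t(V) = √37 (t(V) = √(-5*0 + 37) = √(0 + 37) = √37)
I(d) = (20 + d)/(2*d) (I(d) = (20 + d)/((2*d)) = (20 + d)*(1/(2*d)) = (20 + d)/(2*d))
t(Q)/I(1/(-64 + 40)) = √37/(((20 + 1/(-64 + 40))/(2*(1/(-64 + 40))))) = √37/(((20 + 1/(-24))/(2*(1/(-24))))) = √37/(((20 - 1/24)/(2*(-1/24)))) = √37/(((½)*(-24)*(479/24))) = √37/(-479/2) = √37*(-2/479) = -2*√37/479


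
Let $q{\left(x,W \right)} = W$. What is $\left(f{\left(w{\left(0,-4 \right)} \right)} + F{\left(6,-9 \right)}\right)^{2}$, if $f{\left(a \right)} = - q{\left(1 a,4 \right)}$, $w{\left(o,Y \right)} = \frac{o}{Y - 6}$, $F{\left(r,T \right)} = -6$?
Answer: $100$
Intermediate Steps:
$w{\left(o,Y \right)} = \frac{o}{-6 + Y}$ ($w{\left(o,Y \right)} = \frac{o}{Y - 6} = \frac{o}{-6 + Y}$)
$f{\left(a \right)} = -4$ ($f{\left(a \right)} = \left(-1\right) 4 = -4$)
$\left(f{\left(w{\left(0,-4 \right)} \right)} + F{\left(6,-9 \right)}\right)^{2} = \left(-4 - 6\right)^{2} = \left(-10\right)^{2} = 100$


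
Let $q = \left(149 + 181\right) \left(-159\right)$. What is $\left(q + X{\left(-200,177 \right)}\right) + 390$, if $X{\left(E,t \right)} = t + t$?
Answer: $-51726$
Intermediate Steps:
$X{\left(E,t \right)} = 2 t$
$q = -52470$ ($q = 330 \left(-159\right) = -52470$)
$\left(q + X{\left(-200,177 \right)}\right) + 390 = \left(-52470 + 2 \cdot 177\right) + 390 = \left(-52470 + 354\right) + 390 = -52116 + 390 = -51726$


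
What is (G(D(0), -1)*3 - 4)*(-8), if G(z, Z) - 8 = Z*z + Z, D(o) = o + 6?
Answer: 8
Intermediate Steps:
D(o) = 6 + o
G(z, Z) = 8 + Z + Z*z (G(z, Z) = 8 + (Z*z + Z) = 8 + (Z + Z*z) = 8 + Z + Z*z)
(G(D(0), -1)*3 - 4)*(-8) = ((8 - 1 - (6 + 0))*3 - 4)*(-8) = ((8 - 1 - 1*6)*3 - 4)*(-8) = ((8 - 1 - 6)*3 - 4)*(-8) = (1*3 - 4)*(-8) = (3 - 4)*(-8) = -1*(-8) = 8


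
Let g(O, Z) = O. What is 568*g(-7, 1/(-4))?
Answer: -3976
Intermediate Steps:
568*g(-7, 1/(-4)) = 568*(-7) = -3976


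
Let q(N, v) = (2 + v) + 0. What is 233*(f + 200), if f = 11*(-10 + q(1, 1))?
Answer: 28659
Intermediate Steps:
q(N, v) = 2 + v
f = -77 (f = 11*(-10 + (2 + 1)) = 11*(-10 + 3) = 11*(-7) = -77)
233*(f + 200) = 233*(-77 + 200) = 233*123 = 28659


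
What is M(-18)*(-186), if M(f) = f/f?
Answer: -186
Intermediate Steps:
M(f) = 1
M(-18)*(-186) = 1*(-186) = -186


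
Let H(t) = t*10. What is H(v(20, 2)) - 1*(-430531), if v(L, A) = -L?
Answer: 430331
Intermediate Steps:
H(t) = 10*t
H(v(20, 2)) - 1*(-430531) = 10*(-1*20) - 1*(-430531) = 10*(-20) + 430531 = -200 + 430531 = 430331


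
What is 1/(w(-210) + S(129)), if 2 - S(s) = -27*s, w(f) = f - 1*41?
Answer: 1/3234 ≈ 0.00030921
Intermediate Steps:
w(f) = -41 + f (w(f) = f - 41 = -41 + f)
S(s) = 2 + 27*s (S(s) = 2 - (-27)*s = 2 + 27*s)
1/(w(-210) + S(129)) = 1/((-41 - 210) + (2 + 27*129)) = 1/(-251 + (2 + 3483)) = 1/(-251 + 3485) = 1/3234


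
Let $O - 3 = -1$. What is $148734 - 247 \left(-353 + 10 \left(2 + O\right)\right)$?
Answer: $226045$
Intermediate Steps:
$O = 2$ ($O = 3 - 1 = 2$)
$148734 - 247 \left(-353 + 10 \left(2 + O\right)\right) = 148734 - 247 \left(-353 + 10 \left(2 + 2\right)\right) = 148734 - 247 \left(-353 + 10 \cdot 4\right) = 148734 - 247 \left(-353 + 40\right) = 148734 - 247 \left(-313\right) = 148734 - -77311 = 148734 + 77311 = 226045$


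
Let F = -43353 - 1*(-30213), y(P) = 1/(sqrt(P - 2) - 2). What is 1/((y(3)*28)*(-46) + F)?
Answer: -1/11852 ≈ -8.4374e-5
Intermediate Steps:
y(P) = 1/(-2 + sqrt(-2 + P)) (y(P) = 1/(sqrt(-2 + P) - 2) = 1/(-2 + sqrt(-2 + P)))
F = -13140 (F = -43353 + 30213 = -13140)
1/((y(3)*28)*(-46) + F) = 1/((28/(-2 + sqrt(-2 + 3)))*(-46) - 13140) = 1/((28/(-2 + sqrt(1)))*(-46) - 13140) = 1/((28/(-2 + 1))*(-46) - 13140) = 1/((28/(-1))*(-46) - 13140) = 1/(-1*28*(-46) - 13140) = 1/(-28*(-46) - 13140) = 1/(1288 - 13140) = 1/(-11852) = -1/11852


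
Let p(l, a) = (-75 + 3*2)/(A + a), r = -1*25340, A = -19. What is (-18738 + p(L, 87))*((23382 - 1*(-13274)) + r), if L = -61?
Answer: -3604861737/17 ≈ -2.1205e+8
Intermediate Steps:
r = -25340
p(l, a) = -69/(-19 + a) (p(l, a) = (-75 + 3*2)/(-19 + a) = (-75 + 6)/(-19 + a) = -69/(-19 + a))
(-18738 + p(L, 87))*((23382 - 1*(-13274)) + r) = (-18738 - 69/(-19 + 87))*((23382 - 1*(-13274)) - 25340) = (-18738 - 69/68)*((23382 + 13274) - 25340) = (-18738 - 69*1/68)*(36656 - 25340) = (-18738 - 69/68)*11316 = -1274253/68*11316 = -3604861737/17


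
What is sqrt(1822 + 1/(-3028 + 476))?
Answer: sqrt(2966536034)/1276 ≈ 42.685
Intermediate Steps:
sqrt(1822 + 1/(-3028 + 476)) = sqrt(1822 + 1/(-2552)) = sqrt(1822 - 1/2552) = sqrt(4649743/2552) = sqrt(2966536034)/1276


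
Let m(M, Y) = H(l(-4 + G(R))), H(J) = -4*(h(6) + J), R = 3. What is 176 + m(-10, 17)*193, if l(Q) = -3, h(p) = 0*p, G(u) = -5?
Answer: 2492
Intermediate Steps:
h(p) = 0
H(J) = -4*J (H(J) = -4*(0 + J) = -4*J)
m(M, Y) = 12 (m(M, Y) = -4*(-3) = 12)
176 + m(-10, 17)*193 = 176 + 12*193 = 176 + 2316 = 2492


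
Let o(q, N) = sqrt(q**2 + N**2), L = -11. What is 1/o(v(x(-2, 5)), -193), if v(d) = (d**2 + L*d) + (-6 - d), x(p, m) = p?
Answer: sqrt(37733)/37733 ≈ 0.0051480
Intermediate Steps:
v(d) = -6 + d**2 - 12*d (v(d) = (d**2 - 11*d) + (-6 - d) = -6 + d**2 - 12*d)
o(q, N) = sqrt(N**2 + q**2)
1/o(v(x(-2, 5)), -193) = 1/(sqrt((-193)**2 + (-6 + (-2)**2 - 12*(-2))**2)) = 1/(sqrt(37249 + (-6 + 4 + 24)**2)) = 1/(sqrt(37249 + 22**2)) = 1/(sqrt(37249 + 484)) = 1/(sqrt(37733)) = sqrt(37733)/37733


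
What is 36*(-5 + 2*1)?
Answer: -108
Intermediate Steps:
36*(-5 + 2*1) = 36*(-5 + 2) = 36*(-3) = -108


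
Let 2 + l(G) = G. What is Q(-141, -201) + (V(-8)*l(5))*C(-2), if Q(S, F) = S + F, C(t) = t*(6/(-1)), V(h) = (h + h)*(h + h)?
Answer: 8874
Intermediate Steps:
l(G) = -2 + G
V(h) = 4*h² (V(h) = (2*h)*(2*h) = 4*h²)
C(t) = -6*t (C(t) = t*(6*(-1)) = t*(-6) = -6*t)
Q(S, F) = F + S
Q(-141, -201) + (V(-8)*l(5))*C(-2) = (-201 - 141) + ((4*(-8)²)*(-2 + 5))*(-6*(-2)) = -342 + ((4*64)*3)*12 = -342 + (256*3)*12 = -342 + 768*12 = -342 + 9216 = 8874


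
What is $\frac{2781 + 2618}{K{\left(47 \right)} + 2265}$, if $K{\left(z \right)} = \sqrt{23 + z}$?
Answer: $\frac{2445747}{1026031} - \frac{5399 \sqrt{70}}{5130155} \approx 2.3749$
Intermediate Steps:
$\frac{2781 + 2618}{K{\left(47 \right)} + 2265} = \frac{2781 + 2618}{\sqrt{23 + 47} + 2265} = \frac{5399}{\sqrt{70} + 2265} = \frac{5399}{2265 + \sqrt{70}}$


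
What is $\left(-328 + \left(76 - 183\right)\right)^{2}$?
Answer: $189225$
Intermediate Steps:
$\left(-328 + \left(76 - 183\right)\right)^{2} = \left(-328 - 107\right)^{2} = \left(-435\right)^{2} = 189225$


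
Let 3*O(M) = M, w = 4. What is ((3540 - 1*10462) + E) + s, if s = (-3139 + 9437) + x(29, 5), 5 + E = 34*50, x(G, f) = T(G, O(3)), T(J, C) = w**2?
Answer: 1087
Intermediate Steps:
O(M) = M/3
T(J, C) = 16 (T(J, C) = 4**2 = 16)
x(G, f) = 16
E = 1695 (E = -5 + 34*50 = -5 + 1700 = 1695)
s = 6314 (s = (-3139 + 9437) + 16 = 6298 + 16 = 6314)
((3540 - 1*10462) + E) + s = ((3540 - 1*10462) + 1695) + 6314 = ((3540 - 10462) + 1695) + 6314 = (-6922 + 1695) + 6314 = -5227 + 6314 = 1087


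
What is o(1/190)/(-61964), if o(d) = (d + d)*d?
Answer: -1/1118450200 ≈ -8.9409e-10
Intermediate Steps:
o(d) = 2*d² (o(d) = (2*d)*d = 2*d²)
o(1/190)/(-61964) = (2*(1/190)²)/(-61964) = (2*(1/190)²)*(-1/61964) = (2*(1/36100))*(-1/61964) = (1/18050)*(-1/61964) = -1/1118450200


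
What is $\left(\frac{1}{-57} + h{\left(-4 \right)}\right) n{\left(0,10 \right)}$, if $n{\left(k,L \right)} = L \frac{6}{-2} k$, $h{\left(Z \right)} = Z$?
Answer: $0$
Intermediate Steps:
$n{\left(k,L \right)} = - 3 L k$ ($n{\left(k,L \right)} = L 6 \left(- \frac{1}{2}\right) k = L \left(-3\right) k = - 3 L k$)
$\left(\frac{1}{-57} + h{\left(-4 \right)}\right) n{\left(0,10 \right)} = \left(\frac{1}{-57} - 4\right) \left(\left(-3\right) 10 \cdot 0\right) = \left(- \frac{1}{57} - 4\right) 0 = \left(- \frac{229}{57}\right) 0 = 0$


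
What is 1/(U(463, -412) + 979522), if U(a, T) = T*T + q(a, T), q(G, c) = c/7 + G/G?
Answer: 7/8044457 ≈ 8.7016e-7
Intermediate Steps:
q(G, c) = 1 + c/7 (q(G, c) = c*(⅐) + 1 = c/7 + 1 = 1 + c/7)
U(a, T) = 1 + T² + T/7 (U(a, T) = T*T + (1 + T/7) = T² + (1 + T/7) = 1 + T² + T/7)
1/(U(463, -412) + 979522) = 1/((1 + (-412)² + (⅐)*(-412)) + 979522) = 1/((1 + 169744 - 412/7) + 979522) = 1/(1187803/7 + 979522) = 1/(8044457/7) = 7/8044457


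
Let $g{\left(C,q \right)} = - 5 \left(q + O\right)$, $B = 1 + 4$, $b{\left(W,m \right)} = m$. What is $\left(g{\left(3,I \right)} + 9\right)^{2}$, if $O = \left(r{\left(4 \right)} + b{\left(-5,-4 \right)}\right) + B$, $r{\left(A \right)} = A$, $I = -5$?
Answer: $81$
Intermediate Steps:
$B = 5$
$O = 5$ ($O = \left(4 - 4\right) + 5 = 0 + 5 = 5$)
$g{\left(C,q \right)} = -25 - 5 q$ ($g{\left(C,q \right)} = - 5 \left(q + 5\right) = - 5 \left(5 + q\right) = -25 - 5 q$)
$\left(g{\left(3,I \right)} + 9\right)^{2} = \left(\left(-25 - -25\right) + 9\right)^{2} = \left(\left(-25 + 25\right) + 9\right)^{2} = \left(0 + 9\right)^{2} = 9^{2} = 81$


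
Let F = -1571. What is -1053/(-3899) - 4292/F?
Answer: 18388771/6125329 ≈ 3.0021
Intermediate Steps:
-1053/(-3899) - 4292/F = -1053/(-3899) - 4292/(-1571) = -1053*(-1/3899) - 4292*(-1/1571) = 1053/3899 + 4292/1571 = 18388771/6125329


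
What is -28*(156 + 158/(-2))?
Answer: -2156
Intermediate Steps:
-28*(156 + 158/(-2)) = -28*(156 + 158*(-1/2)) = -28*(156 - 79) = -28*77 = -2156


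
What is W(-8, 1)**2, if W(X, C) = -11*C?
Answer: 121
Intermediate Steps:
W(-8, 1)**2 = (-11*1)**2 = (-11)**2 = 121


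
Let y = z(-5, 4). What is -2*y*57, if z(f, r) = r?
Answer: -456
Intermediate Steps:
y = 4
-2*y*57 = -2*4*57 = -8*57 = -456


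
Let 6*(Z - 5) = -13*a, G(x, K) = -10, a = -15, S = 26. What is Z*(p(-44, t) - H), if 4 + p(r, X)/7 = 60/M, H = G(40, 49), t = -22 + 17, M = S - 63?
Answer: -40725/37 ≈ -1100.7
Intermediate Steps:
M = -37 (M = 26 - 63 = -37)
t = -5
H = -10
Z = 75/2 (Z = 5 + (-13*(-15))/6 = 5 + (⅙)*195 = 5 + 65/2 = 75/2 ≈ 37.500)
p(r, X) = -1456/37 (p(r, X) = -28 + 7*(60/(-37)) = -28 + 7*(60*(-1/37)) = -28 + 7*(-60/37) = -28 - 420/37 = -1456/37)
Z*(p(-44, t) - H) = 75*(-1456/37 - 1*(-10))/2 = 75*(-1456/37 + 10)/2 = (75/2)*(-1086/37) = -40725/37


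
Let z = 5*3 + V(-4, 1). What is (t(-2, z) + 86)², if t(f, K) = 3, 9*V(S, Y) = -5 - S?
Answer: 7921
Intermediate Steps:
V(S, Y) = -5/9 - S/9 (V(S, Y) = (-5 - S)/9 = -5/9 - S/9)
z = 134/9 (z = 5*3 + (-5/9 - ⅑*(-4)) = 15 + (-5/9 + 4/9) = 15 - ⅑ = 134/9 ≈ 14.889)
(t(-2, z) + 86)² = (3 + 86)² = 89² = 7921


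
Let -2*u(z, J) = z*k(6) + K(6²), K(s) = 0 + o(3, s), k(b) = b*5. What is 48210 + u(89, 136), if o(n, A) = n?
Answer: 93747/2 ≈ 46874.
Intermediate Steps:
k(b) = 5*b
K(s) = 3 (K(s) = 0 + 3 = 3)
u(z, J) = -3/2 - 15*z (u(z, J) = -(z*(5*6) + 3)/2 = -(z*30 + 3)/2 = -(30*z + 3)/2 = -(3 + 30*z)/2 = -3/2 - 15*z)
48210 + u(89, 136) = 48210 + (-3/2 - 15*89) = 48210 + (-3/2 - 1335) = 48210 - 2673/2 = 93747/2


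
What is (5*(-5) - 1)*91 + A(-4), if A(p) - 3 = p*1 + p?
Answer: -2371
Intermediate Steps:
A(p) = 3 + 2*p (A(p) = 3 + (p*1 + p) = 3 + (p + p) = 3 + 2*p)
(5*(-5) - 1)*91 + A(-4) = (5*(-5) - 1)*91 + (3 + 2*(-4)) = (-25 - 1)*91 + (3 - 8) = -26*91 - 5 = -2366 - 5 = -2371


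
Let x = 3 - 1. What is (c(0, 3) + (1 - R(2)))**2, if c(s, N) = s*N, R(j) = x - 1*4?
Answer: 9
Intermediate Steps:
x = 2
R(j) = -2 (R(j) = 2 - 1*4 = 2 - 4 = -2)
c(s, N) = N*s
(c(0, 3) + (1 - R(2)))**2 = (3*0 + (1 - 1*(-2)))**2 = (0 + (1 + 2))**2 = (0 + 3)**2 = 3**2 = 9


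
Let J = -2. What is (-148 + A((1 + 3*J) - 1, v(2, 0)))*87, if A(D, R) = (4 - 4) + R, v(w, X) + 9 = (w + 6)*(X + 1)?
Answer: -12963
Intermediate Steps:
v(w, X) = -9 + (1 + X)*(6 + w) (v(w, X) = -9 + (w + 6)*(X + 1) = -9 + (6 + w)*(1 + X) = -9 + (1 + X)*(6 + w))
A(D, R) = R (A(D, R) = 0 + R = R)
(-148 + A((1 + 3*J) - 1, v(2, 0)))*87 = (-148 + (-3 + 2 + 6*0 + 0*2))*87 = (-148 + (-3 + 2 + 0 + 0))*87 = (-148 - 1)*87 = -149*87 = -12963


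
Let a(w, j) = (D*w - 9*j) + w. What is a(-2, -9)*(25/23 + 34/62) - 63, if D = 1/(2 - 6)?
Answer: 47778/713 ≈ 67.010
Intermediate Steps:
D = -¼ (D = 1/(-4) = -¼ ≈ -0.25000)
a(w, j) = -9*j + 3*w/4 (a(w, j) = (-w/4 - 9*j) + w = (-9*j - w/4) + w = -9*j + 3*w/4)
a(-2, -9)*(25/23 + 34/62) - 63 = (-9*(-9) + (¾)*(-2))*(25/23 + 34/62) - 63 = (81 - 3/2)*(25*(1/23) + 34*(1/62)) - 63 = 159*(25/23 + 17/31)/2 - 63 = (159/2)*(1166/713) - 63 = 92697/713 - 63 = 47778/713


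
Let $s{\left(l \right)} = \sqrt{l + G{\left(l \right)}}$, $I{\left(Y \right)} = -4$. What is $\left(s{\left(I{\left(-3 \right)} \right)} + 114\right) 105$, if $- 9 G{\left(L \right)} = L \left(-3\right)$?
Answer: $11970 + 140 i \sqrt{3} \approx 11970.0 + 242.49 i$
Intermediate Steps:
$G{\left(L \right)} = \frac{L}{3}$ ($G{\left(L \right)} = - \frac{L \left(-3\right)}{9} = - \frac{\left(-3\right) L}{9} = \frac{L}{3}$)
$s{\left(l \right)} = \frac{2 \sqrt{3} \sqrt{l}}{3}$ ($s{\left(l \right)} = \sqrt{l + \frac{l}{3}} = \sqrt{\frac{4 l}{3}} = \frac{2 \sqrt{3} \sqrt{l}}{3}$)
$\left(s{\left(I{\left(-3 \right)} \right)} + 114\right) 105 = \left(\frac{2 \sqrt{3} \sqrt{-4}}{3} + 114\right) 105 = \left(\frac{2 \sqrt{3} \cdot 2 i}{3} + 114\right) 105 = \left(\frac{4 i \sqrt{3}}{3} + 114\right) 105 = \left(114 + \frac{4 i \sqrt{3}}{3}\right) 105 = 11970 + 140 i \sqrt{3}$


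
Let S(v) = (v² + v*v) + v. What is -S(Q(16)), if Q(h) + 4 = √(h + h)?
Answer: -92 + 60*√2 ≈ -7.1472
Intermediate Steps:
Q(h) = -4 + √2*√h (Q(h) = -4 + √(h + h) = -4 + √(2*h) = -4 + √2*√h)
S(v) = v + 2*v² (S(v) = (v² + v²) + v = 2*v² + v = v + 2*v²)
-S(Q(16)) = -(-4 + √2*√16)*(1 + 2*(-4 + √2*√16)) = -(-4 + √2*4)*(1 + 2*(-4 + √2*4)) = -(-4 + 4*√2)*(1 + 2*(-4 + 4*√2)) = -(-4 + 4*√2)*(1 + (-8 + 8*√2)) = -(-4 + 4*√2)*(-7 + 8*√2) = -(-7 + 8*√2)*(-4 + 4*√2)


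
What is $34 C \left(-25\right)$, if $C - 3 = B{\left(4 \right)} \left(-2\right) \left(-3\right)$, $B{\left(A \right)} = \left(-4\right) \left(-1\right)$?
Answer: $-22950$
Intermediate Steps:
$B{\left(A \right)} = 4$
$C = 27$ ($C = 3 + 4 \left(-2\right) \left(-3\right) = 3 - -24 = 3 + 24 = 27$)
$34 C \left(-25\right) = 34 \cdot 27 \left(-25\right) = 918 \left(-25\right) = -22950$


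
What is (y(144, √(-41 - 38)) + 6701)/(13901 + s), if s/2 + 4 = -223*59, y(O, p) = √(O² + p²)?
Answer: -6701/12421 - √20657/12421 ≈ -0.55106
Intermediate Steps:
s = -26322 (s = -8 + 2*(-223*59) = -8 + 2*(-13157) = -8 - 26314 = -26322)
(y(144, √(-41 - 38)) + 6701)/(13901 + s) = (√(144² + (√(-41 - 38))²) + 6701)/(13901 - 26322) = (√(20736 + (√(-79))²) + 6701)/(-12421) = (√(20736 + (I*√79)²) + 6701)*(-1/12421) = (√(20736 - 79) + 6701)*(-1/12421) = (√20657 + 6701)*(-1/12421) = (6701 + √20657)*(-1/12421) = -6701/12421 - √20657/12421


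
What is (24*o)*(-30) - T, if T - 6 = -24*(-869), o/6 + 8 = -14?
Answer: 74178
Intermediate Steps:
o = -132 (o = -48 + 6*(-14) = -48 - 84 = -132)
T = 20862 (T = 6 - 24*(-869) = 6 + 20856 = 20862)
(24*o)*(-30) - T = (24*(-132))*(-30) - 1*20862 = -3168*(-30) - 20862 = 95040 - 20862 = 74178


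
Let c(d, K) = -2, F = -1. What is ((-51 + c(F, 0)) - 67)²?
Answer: 14400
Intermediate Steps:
((-51 + c(F, 0)) - 67)² = ((-51 - 2) - 67)² = (-53 - 67)² = (-120)² = 14400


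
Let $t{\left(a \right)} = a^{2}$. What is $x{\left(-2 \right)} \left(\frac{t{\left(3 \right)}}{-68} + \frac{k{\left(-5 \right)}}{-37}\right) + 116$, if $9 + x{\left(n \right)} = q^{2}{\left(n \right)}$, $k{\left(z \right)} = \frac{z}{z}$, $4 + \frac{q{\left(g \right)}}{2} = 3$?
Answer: $\frac{293861}{2516} \approx 116.8$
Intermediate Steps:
$q{\left(g \right)} = -2$ ($q{\left(g \right)} = -8 + 2 \cdot 3 = -8 + 6 = -2$)
$k{\left(z \right)} = 1$
$x{\left(n \right)} = -5$ ($x{\left(n \right)} = -9 + \left(-2\right)^{2} = -9 + 4 = -5$)
$x{\left(-2 \right)} \left(\frac{t{\left(3 \right)}}{-68} + \frac{k{\left(-5 \right)}}{-37}\right) + 116 = - 5 \left(\frac{3^{2}}{-68} + 1 \frac{1}{-37}\right) + 116 = - 5 \left(9 \left(- \frac{1}{68}\right) + 1 \left(- \frac{1}{37}\right)\right) + 116 = - 5 \left(- \frac{9}{68} - \frac{1}{37}\right) + 116 = \left(-5\right) \left(- \frac{401}{2516}\right) + 116 = \frac{2005}{2516} + 116 = \frac{293861}{2516}$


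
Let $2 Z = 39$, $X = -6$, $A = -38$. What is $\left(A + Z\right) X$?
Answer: $111$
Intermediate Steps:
$Z = \frac{39}{2}$ ($Z = \frac{1}{2} \cdot 39 = \frac{39}{2} \approx 19.5$)
$\left(A + Z\right) X = \left(-38 + \frac{39}{2}\right) \left(-6\right) = \left(- \frac{37}{2}\right) \left(-6\right) = 111$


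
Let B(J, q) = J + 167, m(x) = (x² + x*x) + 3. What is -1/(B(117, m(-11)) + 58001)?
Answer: -1/58285 ≈ -1.7157e-5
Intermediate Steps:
m(x) = 3 + 2*x² (m(x) = (x² + x²) + 3 = 2*x² + 3 = 3 + 2*x²)
B(J, q) = 167 + J
-1/(B(117, m(-11)) + 58001) = -1/((167 + 117) + 58001) = -1/(284 + 58001) = -1/58285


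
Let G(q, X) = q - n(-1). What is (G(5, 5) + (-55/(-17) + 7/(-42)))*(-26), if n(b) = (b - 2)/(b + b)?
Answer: -8710/51 ≈ -170.78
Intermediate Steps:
n(b) = (-2 + b)/(2*b) (n(b) = (-2 + b)/((2*b)) = (-2 + b)*(1/(2*b)) = (-2 + b)/(2*b))
G(q, X) = -3/2 + q (G(q, X) = q - (-2 - 1)/(2*(-1)) = q - (-1)*(-3)/2 = q - 1*3/2 = q - 3/2 = -3/2 + q)
(G(5, 5) + (-55/(-17) + 7/(-42)))*(-26) = ((-3/2 + 5) + (-55/(-17) + 7/(-42)))*(-26) = (7/2 + (-55*(-1/17) + 7*(-1/42)))*(-26) = (7/2 + (55/17 - ⅙))*(-26) = (7/2 + 313/102)*(-26) = (335/51)*(-26) = -8710/51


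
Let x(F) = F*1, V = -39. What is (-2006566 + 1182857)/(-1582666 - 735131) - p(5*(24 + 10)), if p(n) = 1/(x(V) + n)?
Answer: 105588082/303631407 ≈ 0.34775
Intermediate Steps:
x(F) = F
p(n) = 1/(-39 + n)
(-2006566 + 1182857)/(-1582666 - 735131) - p(5*(24 + 10)) = (-2006566 + 1182857)/(-1582666 - 735131) - 1/(-39 + 5*(24 + 10)) = -823709/(-2317797) - 1/(-39 + 5*34) = -823709*(-1/2317797) - 1/(-39 + 170) = 823709/2317797 - 1/131 = 105588082/303631407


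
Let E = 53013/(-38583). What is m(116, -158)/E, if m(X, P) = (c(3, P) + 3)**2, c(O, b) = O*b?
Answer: -2853097101/17671 ≈ -1.6146e+5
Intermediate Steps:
m(X, P) = (3 + 3*P)**2 (m(X, P) = (3*P + 3)**2 = (3 + 3*P)**2)
E = -17671/12861 (E = 53013*(-1/38583) = -17671/12861 ≈ -1.3740)
m(116, -158)/E = (9*(1 - 158)**2)/(-17671/12861) = (9*(-157)**2)*(-12861/17671) = (9*24649)*(-12861/17671) = 221841*(-12861/17671) = -2853097101/17671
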